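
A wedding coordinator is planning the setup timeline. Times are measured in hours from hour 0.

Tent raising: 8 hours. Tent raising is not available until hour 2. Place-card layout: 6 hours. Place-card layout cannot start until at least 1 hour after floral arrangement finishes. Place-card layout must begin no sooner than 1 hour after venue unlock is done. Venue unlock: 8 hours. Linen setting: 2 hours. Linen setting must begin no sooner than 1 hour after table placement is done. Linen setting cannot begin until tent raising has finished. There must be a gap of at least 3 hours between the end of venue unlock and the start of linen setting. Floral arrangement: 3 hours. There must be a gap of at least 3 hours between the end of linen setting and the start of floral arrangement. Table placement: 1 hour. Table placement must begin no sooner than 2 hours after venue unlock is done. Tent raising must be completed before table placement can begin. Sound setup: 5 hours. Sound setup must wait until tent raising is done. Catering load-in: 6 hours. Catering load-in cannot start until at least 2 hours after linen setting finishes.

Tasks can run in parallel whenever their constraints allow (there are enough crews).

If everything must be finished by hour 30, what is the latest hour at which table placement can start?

Nothing follows place-card layout; the deadline of hour 30 is its only limit. It must start by 30 − 6 = hour 24.
Since place-card layout (must start by hour 24, minus 1-hour gap → hour 23) depends on it, floral arrangement must finish by hour 23. Backing off its 3-hour duration gives a latest start of hour 20.
Catering load-in must finish by hour 30; it takes 6 hours, so it must start by 30 − 6 = hour 24.
Linen setting feeds floral arrangement (must start by hour 20, minus 3-hour gap → hour 17); catering load-in (must start by hour 24, minus 2-hour gap → hour 22). Taking the minimum, linen setting must finish by hour 17 and start by 17 − 2 = hour 15.
Table placement has to be done before linen setting (must start by hour 15, minus 1-hour gap → hour 14). That means finishing by hour 14, i.e. starting by 14 − 1 = hour 13.

13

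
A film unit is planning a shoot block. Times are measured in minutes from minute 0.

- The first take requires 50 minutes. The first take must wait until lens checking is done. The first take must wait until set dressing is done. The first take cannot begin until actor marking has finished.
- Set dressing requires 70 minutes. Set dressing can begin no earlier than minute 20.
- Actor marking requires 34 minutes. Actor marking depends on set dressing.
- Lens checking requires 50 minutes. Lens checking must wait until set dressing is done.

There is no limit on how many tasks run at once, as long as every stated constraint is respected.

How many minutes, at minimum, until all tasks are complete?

Set dressing cannot begin until its own release at minute 20. It runs from minute 20 to 20 + 70 = minute 90.
After set dressing (finishes minute 90), actor marking can start at minute 90 and finishes at minute 124.
Lens checking cannot begin until set dressing (finishes minute 90). It runs from minute 90 to 90 + 50 = minute 140.
The first take cannot start until lens checking (finishes minute 140); set dressing (finishes minute 90); actor marking (finishes minute 124). The controlling bound is minute 140, so the first take finishes at 140 + 50 = minute 190.
All tasks are finished once the last one completes. Finish times: Set dressing at 90, Lens checking at 140, Actor marking at 124, The first take at 190. The latest is minute 190.

190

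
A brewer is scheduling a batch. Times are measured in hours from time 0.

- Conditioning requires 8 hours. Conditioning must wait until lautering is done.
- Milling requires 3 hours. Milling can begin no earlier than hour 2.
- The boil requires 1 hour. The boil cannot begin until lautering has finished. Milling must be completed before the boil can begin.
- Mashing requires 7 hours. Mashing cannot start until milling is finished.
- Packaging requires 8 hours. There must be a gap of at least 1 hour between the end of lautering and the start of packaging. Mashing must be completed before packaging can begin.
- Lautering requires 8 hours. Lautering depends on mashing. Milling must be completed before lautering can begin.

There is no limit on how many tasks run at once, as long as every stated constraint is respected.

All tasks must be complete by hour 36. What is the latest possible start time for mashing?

To finish by hour 36, the boil (duration 1) must start no later than hour 35.
Conditioning has no dependents, so it just needs to finish by hour 36. Starting by 36 − 8 = hour 28 achieves that.
Nothing follows packaging; the deadline of hour 36 is its only limit. It must start by 36 − 8 = hour 28.
Lautering feeds the boil (must start by hour 35); conditioning (must start by hour 28); packaging (must start by hour 28, minus 1-hour gap → hour 27). Taking the minimum, lautering must finish by hour 27 and start by 27 − 8 = hour 19.
Mashing feeds lautering (must start by hour 19); packaging (must start by hour 28). Taking the minimum, mashing must finish by hour 19 and start by 19 − 7 = hour 12.

12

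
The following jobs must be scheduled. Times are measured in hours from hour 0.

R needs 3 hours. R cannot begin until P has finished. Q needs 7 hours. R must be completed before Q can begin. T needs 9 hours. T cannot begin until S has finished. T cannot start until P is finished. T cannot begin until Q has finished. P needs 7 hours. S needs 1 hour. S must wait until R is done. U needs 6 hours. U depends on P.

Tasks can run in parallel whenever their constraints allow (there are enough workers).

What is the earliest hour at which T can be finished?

P has no prerequisites, so it starts at hour 0 and finishes at hour 7.
After P (finishes hour 7), R can start at hour 7 and finishes at hour 10.
S cannot begin until R (finishes hour 10). It runs from hour 10 to 10 + 1 = hour 11.
After R (finishes hour 10), Q can start at hour 10 and finishes at hour 17.
For T: S (finishes hour 11); P (finishes hour 7); Q (finishes hour 17). Taking the maximum gives a start of hour 17, and it finishes at 17 + 9 = hour 26.

26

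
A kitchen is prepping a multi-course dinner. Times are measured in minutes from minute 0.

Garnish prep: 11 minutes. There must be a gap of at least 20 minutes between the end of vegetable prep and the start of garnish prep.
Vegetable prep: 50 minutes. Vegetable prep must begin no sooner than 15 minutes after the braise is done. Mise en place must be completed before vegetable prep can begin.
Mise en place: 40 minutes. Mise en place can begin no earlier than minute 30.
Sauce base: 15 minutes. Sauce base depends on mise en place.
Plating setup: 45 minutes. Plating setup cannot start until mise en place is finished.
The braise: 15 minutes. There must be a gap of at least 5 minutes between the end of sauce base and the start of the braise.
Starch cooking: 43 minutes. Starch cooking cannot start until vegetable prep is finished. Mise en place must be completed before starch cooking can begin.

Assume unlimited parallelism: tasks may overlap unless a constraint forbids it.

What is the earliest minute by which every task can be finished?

Mise en place cannot begin until its own release at minute 30. It runs from minute 30 to 30 + 40 = minute 70.
After mise en place (finishes minute 70), plating setup can start at minute 70 and finishes at minute 115.
After mise en place (finishes minute 70), sauce base can start at minute 70 and finishes at minute 85.
The braise cannot begin until sauce base (finishes minute 85, plus 5-minute gap → minute 90). It runs from minute 90 to 90 + 15 = minute 105.
Vegetable prep cannot start until the braise (finishes minute 105, plus 15-minute gap → minute 120); mise en place (finishes minute 70). The controlling bound is minute 120, so vegetable prep finishes at 120 + 50 = minute 170.
Garnish prep waits on vegetable prep (finishes minute 170, plus 20-minute gap → minute 190), so it starts at minute 190 and finishes at 190 + 11 = minute 201.
Starch cooking needs all of vegetable prep (finishes minute 170); mise en place (finishes minute 70). That puts its earliest start at minute 170; it finishes at 170 + 43 = minute 213.
All tasks are finished once the last one completes. Finish times: Mise en place at 70, Sauce base at 85, The braise at 105, Vegetable prep at 170, Starch cooking at 213, Plating setup at 115, Garnish prep at 201. The latest is minute 213.

213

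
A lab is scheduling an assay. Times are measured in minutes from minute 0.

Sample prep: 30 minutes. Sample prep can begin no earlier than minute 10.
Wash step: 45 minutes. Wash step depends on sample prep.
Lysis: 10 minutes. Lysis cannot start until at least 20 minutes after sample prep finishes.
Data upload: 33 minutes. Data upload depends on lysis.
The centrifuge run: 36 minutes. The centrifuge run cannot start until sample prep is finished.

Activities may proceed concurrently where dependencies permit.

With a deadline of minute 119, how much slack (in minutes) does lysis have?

Sample prep cannot begin until its own release at minute 10. It runs from minute 10 to 10 + 30 = minute 40.
After sample prep (finishes minute 40, plus 20-minute gap → minute 60), lysis can start at minute 60 and finishes at minute 70.

Working backward from the deadline:
Nothing follows data upload; the deadline of minute 119 is its only limit. It must start by 119 − 33 = minute 86.
Lysis has to be done before data upload (must start by minute 86). That means finishing by minute 86, i.e. starting by 86 − 10 = minute 76.
So lysis can start as early as minute 60 and as late as minute 76, giving 76 − 60 = 16 minutes of slack.

16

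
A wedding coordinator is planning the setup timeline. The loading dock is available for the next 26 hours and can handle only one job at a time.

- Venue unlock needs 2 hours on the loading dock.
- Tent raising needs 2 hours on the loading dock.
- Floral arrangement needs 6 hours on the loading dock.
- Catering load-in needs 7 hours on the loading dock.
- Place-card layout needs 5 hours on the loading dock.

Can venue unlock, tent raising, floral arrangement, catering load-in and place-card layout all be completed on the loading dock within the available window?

Running back to back, the jobs need 2 + 2 + 6 + 7 + 5 = 22 hours on the loading dock.
Since 22 ≤ 26, they fit within the window.

Yes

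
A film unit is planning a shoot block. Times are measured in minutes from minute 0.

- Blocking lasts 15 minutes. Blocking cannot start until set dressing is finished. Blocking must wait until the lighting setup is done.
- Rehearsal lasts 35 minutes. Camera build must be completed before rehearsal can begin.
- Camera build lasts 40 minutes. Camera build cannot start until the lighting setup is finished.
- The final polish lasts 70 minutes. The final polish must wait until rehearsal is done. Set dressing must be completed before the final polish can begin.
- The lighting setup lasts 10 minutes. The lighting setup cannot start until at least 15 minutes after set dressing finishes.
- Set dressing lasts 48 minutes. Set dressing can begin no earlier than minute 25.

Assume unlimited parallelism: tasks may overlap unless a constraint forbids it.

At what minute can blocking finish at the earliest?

113

Set dressing cannot begin until its own release at minute 25. It runs from minute 25 to 25 + 48 = minute 73.
The lighting setup cannot begin until set dressing (finishes minute 73, plus 15-minute gap → minute 88). It runs from minute 88 to 88 + 10 = minute 98.
Blocking cannot start until set dressing (finishes minute 73); the lighting setup (finishes minute 98). The controlling bound is minute 98, so blocking finishes at 98 + 15 = minute 113.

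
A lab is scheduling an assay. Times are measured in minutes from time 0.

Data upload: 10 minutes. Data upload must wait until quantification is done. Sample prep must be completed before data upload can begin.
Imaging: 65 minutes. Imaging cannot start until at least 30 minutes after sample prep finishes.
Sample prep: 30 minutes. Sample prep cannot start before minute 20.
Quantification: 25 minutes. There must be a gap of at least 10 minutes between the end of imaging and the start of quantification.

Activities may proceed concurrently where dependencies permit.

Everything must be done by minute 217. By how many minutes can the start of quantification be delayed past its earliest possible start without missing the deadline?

27

Sample prep cannot begin until its own release at minute 20. It runs from minute 20 to 20 + 30 = minute 50.
Imaging cannot begin until sample prep (finishes minute 50, plus 30-minute gap → minute 80). It runs from minute 80 to 80 + 65 = minute 145.
Quantification cannot begin until imaging (finishes minute 145, plus 10-minute gap → minute 155). It runs from minute 155 to 155 + 25 = minute 180.

Working backward from the deadline:
Nothing follows data upload; the deadline of minute 217 is its only limit. It must start by 217 − 10 = minute 207.
Quantification must finish before data upload (must start by minute 207). With a 25-minute duration, quantification must start by 207 − 25 = minute 182.
So quantification can start as early as minute 155 and as late as minute 182, giving 182 − 155 = 27 minutes of slack.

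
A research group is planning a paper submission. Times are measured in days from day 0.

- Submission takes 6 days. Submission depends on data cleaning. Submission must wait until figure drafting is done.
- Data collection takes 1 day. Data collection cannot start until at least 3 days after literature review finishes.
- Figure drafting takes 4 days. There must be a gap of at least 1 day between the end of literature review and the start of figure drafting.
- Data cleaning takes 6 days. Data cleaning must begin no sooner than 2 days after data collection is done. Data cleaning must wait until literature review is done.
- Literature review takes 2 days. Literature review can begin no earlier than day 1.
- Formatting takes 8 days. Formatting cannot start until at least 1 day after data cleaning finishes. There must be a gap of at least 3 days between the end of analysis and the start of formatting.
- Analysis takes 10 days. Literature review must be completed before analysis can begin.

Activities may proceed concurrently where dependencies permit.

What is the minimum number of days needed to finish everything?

After its own release at day 1, literature review can start at day 1 and finishes at day 3.
After literature review (finishes day 3, plus 1-day gap → day 4), figure drafting can start at day 4 and finishes at day 8.
After literature review (finishes day 3), analysis can start at day 3 and finishes at day 13.
After literature review (finishes day 3, plus 3-day gap → day 6), data collection can start at day 6 and finishes at day 7.
Data cleaning needs all of data collection (finishes day 7, plus 2-day gap → day 9); literature review (finishes day 3). That puts its earliest start at day 9; it finishes at 9 + 6 = day 15.
Submission cannot start until data cleaning (finishes day 15); figure drafting (finishes day 8). The controlling bound is day 15, so submission finishes at 15 + 6 = day 21.
Formatting cannot start until data cleaning (finishes day 15, plus 1-day gap → day 16); analysis (finishes day 13, plus 3-day gap → day 16). The controlling bound is day 16, so formatting finishes at 16 + 8 = day 24.
All tasks are finished once the last one completes. Finish times: Literature review at 3, Data collection at 7, Data cleaning at 15, Analysis at 13, Figure drafting at 8, Formatting at 24, Submission at 21. The latest is day 24.

24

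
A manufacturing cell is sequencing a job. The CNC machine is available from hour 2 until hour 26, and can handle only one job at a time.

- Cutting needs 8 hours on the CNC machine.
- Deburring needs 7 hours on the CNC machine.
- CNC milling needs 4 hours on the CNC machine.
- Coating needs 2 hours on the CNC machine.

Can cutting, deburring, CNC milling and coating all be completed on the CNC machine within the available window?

The CNC machine window is 26 − 2 = 24 hours.
Running back to back, the jobs need 8 + 7 + 4 + 2 = 21 hours on the CNC machine.
Since 21 ≤ 24, they fit within the window.

Yes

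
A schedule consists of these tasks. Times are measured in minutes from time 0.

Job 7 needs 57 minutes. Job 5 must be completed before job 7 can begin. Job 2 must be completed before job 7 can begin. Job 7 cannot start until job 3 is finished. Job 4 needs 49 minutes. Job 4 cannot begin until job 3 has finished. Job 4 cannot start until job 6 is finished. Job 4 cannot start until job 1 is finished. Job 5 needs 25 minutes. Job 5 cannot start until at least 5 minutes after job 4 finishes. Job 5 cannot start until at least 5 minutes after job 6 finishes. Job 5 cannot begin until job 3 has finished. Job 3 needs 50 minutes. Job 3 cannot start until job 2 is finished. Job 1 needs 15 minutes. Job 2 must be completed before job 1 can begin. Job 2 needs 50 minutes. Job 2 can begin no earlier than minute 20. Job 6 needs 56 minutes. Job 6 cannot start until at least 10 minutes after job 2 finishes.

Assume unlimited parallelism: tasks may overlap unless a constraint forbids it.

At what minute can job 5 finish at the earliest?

215

Job 2 cannot begin until its own release at minute 20. It runs from minute 20 to 20 + 50 = minute 70.
After job 2 (finishes minute 70, plus 10-minute gap → minute 80), job 6 can start at minute 80 and finishes at minute 136.
Job 3 waits on job 2 (finishes minute 70), so it starts at minute 70 and finishes at 70 + 50 = minute 120.
Job 1 cannot begin until job 2 (finishes minute 70). It runs from minute 70 to 70 + 15 = minute 85.
For job 4: job 3 (finishes minute 120); job 6 (finishes minute 136); job 1 (finishes minute 85). Taking the maximum gives a start of minute 136, and it finishes at 136 + 49 = minute 185.
Job 5 needs all of job 4 (finishes minute 185, plus 5-minute gap → minute 190); job 6 (finishes minute 136, plus 5-minute gap → minute 141); job 3 (finishes minute 120). That puts its earliest start at minute 190; it finishes at 190 + 25 = minute 215.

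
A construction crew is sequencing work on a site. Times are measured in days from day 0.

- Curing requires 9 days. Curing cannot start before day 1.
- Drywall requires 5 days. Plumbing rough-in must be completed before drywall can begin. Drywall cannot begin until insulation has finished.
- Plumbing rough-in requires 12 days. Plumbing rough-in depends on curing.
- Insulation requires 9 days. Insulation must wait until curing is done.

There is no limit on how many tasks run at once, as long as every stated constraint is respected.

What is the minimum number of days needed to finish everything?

Curing waits on its own release at day 1, so it starts at day 1 and finishes at 1 + 9 = day 10.
Insulation waits on curing (finishes day 10), so it starts at day 10 and finishes at 10 + 9 = day 19.
Plumbing rough-in waits on curing (finishes day 10), so it starts at day 10 and finishes at 10 + 12 = day 22.
Drywall cannot start until plumbing rough-in (finishes day 22); insulation (finishes day 19). The controlling bound is day 22, so drywall finishes at 22 + 5 = day 27.
All tasks are finished once the last one completes. Finish times: Curing at 10, Plumbing rough-in at 22, Insulation at 19, Drywall at 27. The latest is day 27.

27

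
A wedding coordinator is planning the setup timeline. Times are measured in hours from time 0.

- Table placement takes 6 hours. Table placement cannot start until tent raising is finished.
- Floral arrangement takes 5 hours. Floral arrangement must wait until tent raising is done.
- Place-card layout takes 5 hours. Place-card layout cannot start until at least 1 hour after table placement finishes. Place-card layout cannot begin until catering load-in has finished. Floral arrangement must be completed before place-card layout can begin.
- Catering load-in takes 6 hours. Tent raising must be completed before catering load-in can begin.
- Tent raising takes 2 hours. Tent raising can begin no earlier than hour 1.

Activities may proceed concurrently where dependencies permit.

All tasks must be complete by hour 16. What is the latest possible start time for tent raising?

2

Place-card layout must finish by hour 16; it takes 5 hours, so it must start by 16 − 5 = hour 11.
Table placement must finish before place-card layout (must start by hour 11, minus 1-hour gap → hour 10). With a 6-hour duration, table placement must start by 10 − 6 = hour 4.
Floral arrangement must finish before place-card layout (must start by hour 11). With a 5-hour duration, floral arrangement must start by 11 − 5 = hour 6.
Catering load-in must finish before place-card layout (must start by hour 11). With a 6-hour duration, catering load-in must start by 11 − 6 = hour 5.
For tent raising: table placement (must start by hour 4); floral arrangement (must start by hour 6); catering load-in (must start by hour 5). The most restrictive is hour 4; with a 2-hour duration, tent raising must start by hour 2.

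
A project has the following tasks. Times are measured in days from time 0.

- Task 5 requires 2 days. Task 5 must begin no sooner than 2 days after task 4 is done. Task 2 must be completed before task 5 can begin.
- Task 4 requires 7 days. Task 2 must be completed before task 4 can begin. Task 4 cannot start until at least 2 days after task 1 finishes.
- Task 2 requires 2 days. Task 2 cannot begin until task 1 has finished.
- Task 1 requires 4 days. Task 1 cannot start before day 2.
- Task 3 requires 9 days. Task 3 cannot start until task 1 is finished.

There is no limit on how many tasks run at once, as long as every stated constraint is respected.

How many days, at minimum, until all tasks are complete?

Task 1 waits on its own release at day 2, so it starts at day 2 and finishes at 2 + 4 = day 6.
After task 1 (finishes day 6), task 3 can start at day 6 and finishes at day 15.
After task 1 (finishes day 6), task 2 can start at day 6 and finishes at day 8.
For task 4: task 2 (finishes day 8); task 1 (finishes day 6, plus 2-day gap → day 8). Taking the maximum gives a start of day 8, and it finishes at 8 + 7 = day 15.
Task 5 cannot start until task 4 (finishes day 15, plus 2-day gap → day 17); task 2 (finishes day 8). The controlling bound is day 17, so task 5 finishes at 17 + 2 = day 19.
All tasks are finished once the last one completes. Finish times: Task 1 at 6, Task 2 at 8, Task 3 at 15, Task 4 at 15, Task 5 at 19. The latest is day 19.

19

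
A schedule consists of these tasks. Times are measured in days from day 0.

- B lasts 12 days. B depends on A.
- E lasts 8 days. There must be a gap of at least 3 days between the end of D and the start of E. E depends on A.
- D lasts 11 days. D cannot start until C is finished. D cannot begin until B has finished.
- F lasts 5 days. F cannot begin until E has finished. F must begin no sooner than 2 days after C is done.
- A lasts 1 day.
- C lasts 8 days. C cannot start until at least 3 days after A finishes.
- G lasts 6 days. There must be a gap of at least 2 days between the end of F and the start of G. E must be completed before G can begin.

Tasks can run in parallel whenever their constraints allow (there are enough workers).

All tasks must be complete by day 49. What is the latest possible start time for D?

14

To finish by day 49, G (duration 6) must start no later than day 43.
Since G (must start by day 43, minus 2-day gap → day 41) depends on it, F must finish by day 41. Backing off its 5-day duration gives a latest start of day 36.
E feeds F (must start by day 36); G (must start by day 43). Taking the minimum, E must finish by day 36 and start by 36 − 8 = day 28.
D must finish before E (must start by day 28, minus 3-day gap → day 25). With an 11-day duration, D must start by 25 − 11 = day 14.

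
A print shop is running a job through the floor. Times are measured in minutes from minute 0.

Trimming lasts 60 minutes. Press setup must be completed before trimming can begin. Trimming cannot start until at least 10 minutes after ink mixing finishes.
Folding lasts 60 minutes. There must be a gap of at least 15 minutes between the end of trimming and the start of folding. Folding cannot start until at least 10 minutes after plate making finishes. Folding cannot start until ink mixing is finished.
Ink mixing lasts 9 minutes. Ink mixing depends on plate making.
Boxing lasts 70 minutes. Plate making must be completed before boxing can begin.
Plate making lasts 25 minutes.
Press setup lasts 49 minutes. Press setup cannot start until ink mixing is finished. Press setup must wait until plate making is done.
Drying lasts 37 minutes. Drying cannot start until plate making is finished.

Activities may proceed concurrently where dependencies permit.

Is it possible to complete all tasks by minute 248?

Yes

Plate making has no prerequisites, so it starts at minute 0 and finishes at minute 25.
After plate making (finishes minute 25), boxing can start at minute 25 and finishes at minute 95.
Drying cannot begin until plate making (finishes minute 25). It runs from minute 25 to 25 + 37 = minute 62.
Ink mixing waits on plate making (finishes minute 25), so it starts at minute 25 and finishes at 25 + 9 = minute 34.
Press setup cannot start until ink mixing (finishes minute 34); plate making (finishes minute 25). The controlling bound is minute 34, so press setup finishes at 34 + 49 = minute 83.
Trimming cannot start until press setup (finishes minute 83); ink mixing (finishes minute 34, plus 10-minute gap → minute 44). The controlling bound is minute 83, so trimming finishes at 83 + 60 = minute 143.
For folding: trimming (finishes minute 143, plus 15-minute gap → minute 158); plate making (finishes minute 25, plus 10-minute gap → minute 35); ink mixing (finishes minute 34). Taking the maximum gives a start of minute 158, and it finishes at 158 + 60 = minute 218.
Every task is finished by minute 218, which is no later than the deadline of 248, so the schedule is feasible.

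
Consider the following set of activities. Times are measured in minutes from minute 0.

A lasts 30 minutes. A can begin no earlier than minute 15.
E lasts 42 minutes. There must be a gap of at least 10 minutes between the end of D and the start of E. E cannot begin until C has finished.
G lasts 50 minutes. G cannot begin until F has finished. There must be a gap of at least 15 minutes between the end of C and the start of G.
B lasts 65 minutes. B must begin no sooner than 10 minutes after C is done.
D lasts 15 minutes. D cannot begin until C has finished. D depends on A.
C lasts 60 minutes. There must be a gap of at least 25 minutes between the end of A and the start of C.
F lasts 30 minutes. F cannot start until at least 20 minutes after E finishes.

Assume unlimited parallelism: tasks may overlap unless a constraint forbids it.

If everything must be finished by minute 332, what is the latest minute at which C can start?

B has no dependents, so it just needs to finish by minute 332. Starting by 332 − 65 = minute 267 achieves that.
To finish by minute 332, G (duration 50) must start no later than minute 282.
Since G (must start by minute 282) depends on it, F must finish by minute 282. Backing off its 30-minute duration gives a latest start of minute 252.
E feeds into F (must start by minute 252, minus 20-minute gap → minute 232); so E must finish by minute 232 and therefore start by minute 190.
D must finish before E (must start by minute 190, minus 10-minute gap → minute 180). With a 15-minute duration, D must start by 180 − 15 = minute 165.
C must finish in time for B (must start by minute 267, minus 10-minute gap → minute 257); D (must start by minute 165); E (must start by minute 190); G (must start by minute 282, minus 15-minute gap → minute 267). The tightest is minute 165, so C must start by 165 − 60 = minute 105.

105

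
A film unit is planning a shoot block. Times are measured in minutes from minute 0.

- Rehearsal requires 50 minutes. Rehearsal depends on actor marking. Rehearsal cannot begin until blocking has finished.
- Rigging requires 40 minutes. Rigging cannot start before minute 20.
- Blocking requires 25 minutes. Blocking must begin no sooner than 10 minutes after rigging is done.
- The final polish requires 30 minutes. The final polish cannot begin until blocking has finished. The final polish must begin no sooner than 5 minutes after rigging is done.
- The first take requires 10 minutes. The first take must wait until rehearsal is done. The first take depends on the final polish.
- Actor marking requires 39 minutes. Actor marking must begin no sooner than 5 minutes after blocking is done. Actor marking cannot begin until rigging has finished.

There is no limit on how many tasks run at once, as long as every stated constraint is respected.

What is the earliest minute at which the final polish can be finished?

125

Rigging waits on its own release at minute 20, so it starts at minute 20 and finishes at 20 + 40 = minute 60.
Blocking waits on rigging (finishes minute 60, plus 10-minute gap → minute 70), so it starts at minute 70 and finishes at 70 + 25 = minute 95.
The final polish needs all of blocking (finishes minute 95); rigging (finishes minute 60, plus 5-minute gap → minute 65). That puts its earliest start at minute 95; it finishes at 95 + 30 = minute 125.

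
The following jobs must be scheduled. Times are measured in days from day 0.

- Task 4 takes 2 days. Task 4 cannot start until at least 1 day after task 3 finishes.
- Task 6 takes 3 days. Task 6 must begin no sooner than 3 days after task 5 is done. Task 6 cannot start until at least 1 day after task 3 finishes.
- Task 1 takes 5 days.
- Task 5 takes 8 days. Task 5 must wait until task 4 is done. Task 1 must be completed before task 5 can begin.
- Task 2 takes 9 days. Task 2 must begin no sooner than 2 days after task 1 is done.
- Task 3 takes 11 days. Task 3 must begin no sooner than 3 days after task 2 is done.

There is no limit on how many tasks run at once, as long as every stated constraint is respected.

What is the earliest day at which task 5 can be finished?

Task 1 can start immediately at day 0; it finishes at day 5.
After task 1 (finishes day 5, plus 2-day gap → day 7), task 2 can start at day 7 and finishes at day 16.
Task 3 cannot begin until task 2 (finishes day 16, plus 3-day gap → day 19). It runs from day 19 to 19 + 11 = day 30.
Task 4 cannot begin until task 3 (finishes day 30, plus 1-day gap → day 31). It runs from day 31 to 31 + 2 = day 33.
Task 5 needs all of task 4 (finishes day 33); task 1 (finishes day 5). That puts its earliest start at day 33; it finishes at 33 + 8 = day 41.

41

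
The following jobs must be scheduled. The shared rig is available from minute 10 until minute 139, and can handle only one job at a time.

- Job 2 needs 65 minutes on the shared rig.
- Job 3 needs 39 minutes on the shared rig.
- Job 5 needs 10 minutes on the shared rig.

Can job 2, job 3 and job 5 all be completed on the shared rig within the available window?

Yes

The shared rig window is 139 − 10 = 129 minutes.
Running back to back, the jobs need 65 + 39 + 10 = 114 minutes on the shared rig.
Since 114 ≤ 129, they fit within the window.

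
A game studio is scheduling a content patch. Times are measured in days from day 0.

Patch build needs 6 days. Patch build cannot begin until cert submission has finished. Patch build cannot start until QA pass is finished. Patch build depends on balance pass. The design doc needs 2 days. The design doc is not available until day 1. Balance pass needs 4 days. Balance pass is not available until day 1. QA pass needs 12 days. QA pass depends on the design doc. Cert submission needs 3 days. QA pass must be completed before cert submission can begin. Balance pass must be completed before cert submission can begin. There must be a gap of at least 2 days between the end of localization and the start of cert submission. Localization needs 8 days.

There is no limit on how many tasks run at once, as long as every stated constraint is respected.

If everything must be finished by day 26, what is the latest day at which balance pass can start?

Patch build must finish by day 26; it takes 6 days, so it must start by 26 − 6 = day 20.
Cert submission feeds into patch build (must start by day 20); so cert submission must finish by day 20 and therefore start by day 17.
Balance pass feeds cert submission (must start by day 17); patch build (must start by day 20). Taking the minimum, balance pass must finish by day 17 and start by 17 − 4 = day 13.

13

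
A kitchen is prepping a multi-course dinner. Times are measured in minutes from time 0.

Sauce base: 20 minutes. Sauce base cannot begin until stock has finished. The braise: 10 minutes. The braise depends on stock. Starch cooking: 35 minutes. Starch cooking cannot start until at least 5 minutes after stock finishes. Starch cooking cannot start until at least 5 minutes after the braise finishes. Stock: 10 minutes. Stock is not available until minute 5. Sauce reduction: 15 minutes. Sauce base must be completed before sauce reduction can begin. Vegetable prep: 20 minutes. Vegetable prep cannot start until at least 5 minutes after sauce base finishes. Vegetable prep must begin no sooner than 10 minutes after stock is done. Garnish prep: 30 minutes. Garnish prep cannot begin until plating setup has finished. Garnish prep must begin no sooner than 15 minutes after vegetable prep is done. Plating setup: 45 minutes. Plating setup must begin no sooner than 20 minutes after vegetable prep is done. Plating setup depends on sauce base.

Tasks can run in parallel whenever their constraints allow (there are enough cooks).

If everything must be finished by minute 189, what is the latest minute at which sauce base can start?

49

Garnish prep must finish by minute 189; it takes 30 minutes, so it must start by 189 − 30 = minute 159.
Since garnish prep (must start by minute 159) depends on it, plating setup must finish by minute 159. Backing off its 45-minute duration gives a latest start of minute 114.
Vegetable prep must finish in time for plating setup (must start by minute 114, minus 20-minute gap → minute 94); garnish prep (must start by minute 159, minus 15-minute gap → minute 144). The tightest is minute 94, so vegetable prep must start by 94 − 20 = minute 74.
To finish by minute 189, sauce reduction (duration 15) must start no later than minute 174.
Sauce base feeds vegetable prep (must start by minute 74, minus 5-minute gap → minute 69); sauce reduction (must start by minute 174); plating setup (must start by minute 114). Taking the minimum, sauce base must finish by minute 69 and start by 69 − 20 = minute 49.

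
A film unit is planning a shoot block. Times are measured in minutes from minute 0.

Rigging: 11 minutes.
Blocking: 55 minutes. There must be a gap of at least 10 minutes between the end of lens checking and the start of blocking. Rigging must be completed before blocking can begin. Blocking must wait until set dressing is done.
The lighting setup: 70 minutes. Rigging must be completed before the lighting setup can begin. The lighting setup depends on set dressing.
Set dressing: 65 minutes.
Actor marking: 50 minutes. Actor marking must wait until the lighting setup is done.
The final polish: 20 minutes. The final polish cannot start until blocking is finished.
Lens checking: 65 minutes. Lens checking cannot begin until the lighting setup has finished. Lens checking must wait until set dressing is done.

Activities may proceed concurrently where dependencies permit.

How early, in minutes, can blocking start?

210

Set dressing can start immediately at minute 0; it finishes at minute 65.
Rigging has no prerequisites, so it starts at minute 0 and finishes at minute 11.
The lighting setup cannot start until rigging (finishes minute 11); set dressing (finishes minute 65). The controlling bound is minute 65, so the lighting setup finishes at 65 + 70 = minute 135.
Lens checking has to wait for the lighting setup (finishes minute 135); set dressing (finishes minute 65). The latest of these is minute 135, so lens checking runs minute 135 to 135 + 65 = minute 200.
Blocking waits on lens checking (finishes minute 200, plus 10-minute gap → minute 210); rigging (finishes minute 11); set dressing (finishes minute 65). The latest of these is minute 210, which is the earliest blocking can start.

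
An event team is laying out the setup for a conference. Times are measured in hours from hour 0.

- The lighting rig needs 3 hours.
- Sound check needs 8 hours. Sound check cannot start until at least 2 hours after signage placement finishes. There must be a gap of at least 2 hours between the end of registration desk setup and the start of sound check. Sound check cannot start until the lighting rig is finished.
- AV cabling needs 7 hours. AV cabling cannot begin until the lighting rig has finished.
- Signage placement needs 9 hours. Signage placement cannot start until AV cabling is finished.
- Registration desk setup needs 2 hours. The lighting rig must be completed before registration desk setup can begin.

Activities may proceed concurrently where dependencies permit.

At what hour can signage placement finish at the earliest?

19

Nothing blocks the lighting rig, so it runs from hour 0 to hour 3.
After the lighting rig (finishes hour 3), AV cabling can start at hour 3 and finishes at hour 10.
After AV cabling (finishes hour 10), signage placement can start at hour 10 and finishes at hour 19.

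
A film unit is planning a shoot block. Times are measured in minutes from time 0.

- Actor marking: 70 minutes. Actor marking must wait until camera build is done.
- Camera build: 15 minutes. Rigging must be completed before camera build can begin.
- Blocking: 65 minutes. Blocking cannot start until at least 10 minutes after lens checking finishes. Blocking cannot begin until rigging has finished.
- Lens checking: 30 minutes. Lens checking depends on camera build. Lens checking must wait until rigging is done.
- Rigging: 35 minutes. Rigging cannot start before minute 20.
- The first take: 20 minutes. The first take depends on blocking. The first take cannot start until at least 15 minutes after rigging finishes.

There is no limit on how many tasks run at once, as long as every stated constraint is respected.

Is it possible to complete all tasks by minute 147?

Rigging cannot begin until its own release at minute 20. It runs from minute 20 to 20 + 35 = minute 55.
Camera build waits on rigging (finishes minute 55), so it starts at minute 55 and finishes at 55 + 15 = minute 70.
After camera build (finishes minute 70), actor marking can start at minute 70 and finishes at minute 140.
For lens checking: camera build (finishes minute 70); rigging (finishes minute 55). Taking the maximum gives a start of minute 70, and it finishes at 70 + 30 = minute 100.
Blocking has to wait for lens checking (finishes minute 100, plus 10-minute gap → minute 110); rigging (finishes minute 55). The latest of these is minute 110, so blocking runs minute 110 to 110 + 65 = minute 175.
The first take cannot start until blocking (finishes minute 175); rigging (finishes minute 55, plus 15-minute gap → minute 70). The controlling bound is minute 175, so the first take finishes at 175 + 20 = minute 195.
The earliest everything can be done is minute 195, which is after the deadline of 147, so it is not possible.

No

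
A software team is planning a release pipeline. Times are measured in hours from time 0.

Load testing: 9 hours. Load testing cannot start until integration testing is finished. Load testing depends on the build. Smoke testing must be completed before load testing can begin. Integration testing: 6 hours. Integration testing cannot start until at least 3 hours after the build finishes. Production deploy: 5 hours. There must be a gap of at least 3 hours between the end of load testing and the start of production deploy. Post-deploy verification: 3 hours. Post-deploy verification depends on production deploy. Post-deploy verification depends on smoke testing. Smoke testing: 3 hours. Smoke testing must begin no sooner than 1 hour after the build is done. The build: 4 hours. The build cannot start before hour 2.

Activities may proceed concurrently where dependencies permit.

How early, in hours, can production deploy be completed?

After its own release at hour 2, the build can start at hour 2 and finishes at hour 6.
Smoke testing waits on the build (finishes hour 6, plus 1-hour gap → hour 7), so it starts at hour 7 and finishes at 7 + 3 = hour 10.
After the build (finishes hour 6, plus 3-hour gap → hour 9), integration testing can start at hour 9 and finishes at hour 15.
Load testing has to wait for integration testing (finishes hour 15); the build (finishes hour 6); smoke testing (finishes hour 10). The latest of these is hour 15, so load testing runs hour 15 to 15 + 9 = hour 24.
Production deploy waits on load testing (finishes hour 24, plus 3-hour gap → hour 27), so it starts at hour 27 and finishes at 27 + 5 = hour 32.

32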